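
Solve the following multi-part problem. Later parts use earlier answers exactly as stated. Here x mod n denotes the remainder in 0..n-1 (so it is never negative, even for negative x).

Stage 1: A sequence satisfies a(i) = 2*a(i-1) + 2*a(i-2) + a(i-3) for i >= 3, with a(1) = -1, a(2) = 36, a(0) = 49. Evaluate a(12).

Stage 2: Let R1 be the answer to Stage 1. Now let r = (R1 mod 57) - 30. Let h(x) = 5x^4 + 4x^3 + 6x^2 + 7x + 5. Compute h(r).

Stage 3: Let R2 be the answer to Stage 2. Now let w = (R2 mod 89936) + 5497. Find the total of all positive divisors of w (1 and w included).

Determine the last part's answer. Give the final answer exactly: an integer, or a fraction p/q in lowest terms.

Stage 1: a(3) = 2*(36) + 2*(-1) + 1*(49) = 119; iterating: a(3)=119, a(4)=309, a(5)=892, a(6)=2521, a(7)=7135, a(8)=20204, a(9)=57199, a(10)=161941, a(11)=458484, a(12)=1298049; answer 1298049
Stage 2: R1 = 1298049; r = 15; 5*(15)^4 + 4*(15)^3 + 6*(15)^2 + 7*(15)^1 + 5 = (253125) + (13500) + (1350) + (105) + (5) = 268085; answer 268085
Stage 3: R2 = 268085; w = 93710; 93710 = 2 * 5 * 9371; sigma = (1 + 2) * (1 + 5) * (1 + 9371) = 3 * 6 * 9372 = 168696; answer 168696

168696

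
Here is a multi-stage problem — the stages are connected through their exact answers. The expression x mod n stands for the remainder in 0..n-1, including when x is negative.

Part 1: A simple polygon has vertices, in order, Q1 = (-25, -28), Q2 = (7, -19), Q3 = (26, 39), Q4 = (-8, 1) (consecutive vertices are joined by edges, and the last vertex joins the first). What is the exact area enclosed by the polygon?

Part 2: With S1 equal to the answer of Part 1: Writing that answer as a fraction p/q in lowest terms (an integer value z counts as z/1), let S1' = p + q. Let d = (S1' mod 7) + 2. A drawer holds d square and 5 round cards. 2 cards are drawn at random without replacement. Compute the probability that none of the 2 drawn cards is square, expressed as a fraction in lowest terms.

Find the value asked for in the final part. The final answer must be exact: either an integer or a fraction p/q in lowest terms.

2/11

Part 1: cross terms: (-25*-19 - 7*-28)=671, (7*39 - 26*-19)=767, (26*1 - -8*39)=338, (-8*-28 - -25*1)=249; twice the area = |2025| = 2025; area = 2025/2; answer 2025/2
Part 2: S1 = 2025/2; threaded value p + q = 2027; d = 6; total draws C(11,2) = 55; favorable C(5,2) = 10; P = 2/11; answer 2/11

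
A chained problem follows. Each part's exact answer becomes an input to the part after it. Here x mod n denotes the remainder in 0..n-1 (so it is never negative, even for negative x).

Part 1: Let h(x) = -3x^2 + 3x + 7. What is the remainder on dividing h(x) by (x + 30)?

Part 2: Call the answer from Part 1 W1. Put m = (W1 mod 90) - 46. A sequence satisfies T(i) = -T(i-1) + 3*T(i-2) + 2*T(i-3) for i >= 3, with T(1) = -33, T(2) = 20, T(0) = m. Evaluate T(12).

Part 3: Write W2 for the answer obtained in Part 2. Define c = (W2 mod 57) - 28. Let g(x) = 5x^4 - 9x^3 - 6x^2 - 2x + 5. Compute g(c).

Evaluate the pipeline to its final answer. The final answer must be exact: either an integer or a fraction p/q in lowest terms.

460127

Part 1: remainder = value at the root: -3*(-30)^2 + 3*(-30)^1 + 7 = (-2700) + (-90) + (7) = -2783; answer -2783
Part 2: W1 = -2783; m = -39; T(3) = -1*(20) + 3*(-33) + 2*(-39) = -197; iterating: T(3)=-197, T(4)=191, T(5)=-742, T(6)=921, T(7)=-2765, T(8)=4044, T(9)=-10497, T(10)=17099, T(11)=-40502, T(12)=70805; answer 70805
Part 3: W2 = 70805; c = -17; 5*(-17)^4 - 9*(-17)^3 - 6*(-17)^2 - 2*(-17)^1 + 5 = (417605) + (44217) + (-1734) + (34) + (5) = 460127; answer 460127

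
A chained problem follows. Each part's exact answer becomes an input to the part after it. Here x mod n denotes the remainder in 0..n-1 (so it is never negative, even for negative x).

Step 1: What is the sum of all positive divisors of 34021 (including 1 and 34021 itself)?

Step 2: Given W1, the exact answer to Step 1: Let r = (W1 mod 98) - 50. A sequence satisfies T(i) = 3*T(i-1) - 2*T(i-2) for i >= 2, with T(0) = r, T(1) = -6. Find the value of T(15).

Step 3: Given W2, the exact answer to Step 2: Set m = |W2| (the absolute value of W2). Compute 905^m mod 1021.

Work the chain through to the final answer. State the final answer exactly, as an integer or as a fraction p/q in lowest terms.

Step 1: 34021 = 13 * 2617; sigma = (1 + 13) * (1 + 2617) = 14 * 2618 = 36652; answer 36652
Step 2: W1 = 36652; r = -50; T(2) = 3*(-6) - 2*(-50) = 82; iterating: T(2)=82, T(3)=258, T(4)=610, T(5)=1314, T(6)=2722, T(7)=5538, T(8)=11170, T(9)=22434, T(10)=44962, T(11)=90018, T(12)=180130, T(13)=360354, T(14)=720802, T(15)=1441698; answer 1441698
Step 3: W2 = 1441698; m = 1441698; squarings mod 1021: 905^1=905, 905^2=183, 905^4=817, 905^8=776, 905^16=807, 905^32=872, 905^64=760, 905^128=735, 905^256=116, 905^512=183, 905^1024=817, 905^2048=776, 905^4096=807, 905^8192=872, 905^16384=760, 905^32768=735, 905^65536=116, 905^131072=183, 905^262144=817, 905^524288=776, 905^1048576=807; 905^1441698 = 905^2 * 905^32 * 905^128 * 905^256 * 905^512 * 905^1024 * 905^2048 * 905^4096 * 905^8192 * 905^16384 * 905^32768 * 905^65536 * 905^262144 * 905^1048576 = 262 (mod 1021); answer 262

262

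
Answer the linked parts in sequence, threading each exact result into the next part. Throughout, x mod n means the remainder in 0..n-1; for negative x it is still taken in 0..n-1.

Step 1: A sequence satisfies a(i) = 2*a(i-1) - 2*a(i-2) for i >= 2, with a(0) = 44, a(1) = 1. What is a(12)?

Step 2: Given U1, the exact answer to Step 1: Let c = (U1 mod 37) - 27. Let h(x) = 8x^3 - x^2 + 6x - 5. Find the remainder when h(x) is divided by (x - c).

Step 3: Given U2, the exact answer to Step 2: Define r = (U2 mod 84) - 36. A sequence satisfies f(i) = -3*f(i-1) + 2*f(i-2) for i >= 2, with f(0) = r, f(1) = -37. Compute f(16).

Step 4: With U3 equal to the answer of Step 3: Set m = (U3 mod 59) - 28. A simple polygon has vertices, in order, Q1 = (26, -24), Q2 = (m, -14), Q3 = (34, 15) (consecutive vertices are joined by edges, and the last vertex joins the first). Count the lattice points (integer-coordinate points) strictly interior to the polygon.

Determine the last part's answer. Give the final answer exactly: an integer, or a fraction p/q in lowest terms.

605

Step 1: a(2) = 2*(1) - 2*(44) = -86; iterating: a(2)=-86, a(3)=-174, a(4)=-176, a(5)=-4, a(6)=344, a(7)=696, a(8)=704, a(9)=16, a(10)=-1376, a(11)=-2784, a(12)=-2816; answer -2816
Step 2: U1 = -2816; c = 6; remainder = value at the root: 8*(6)^3 - 1*(6)^2 + 6*(6)^1 - 5 = (1728) + (-36) + (36) + (-5) = 1723; answer 1723
Step 3: U2 = 1723; r = 7; f(2) = -3*(-37) + 2*(7) = 125; iterating: f(2)=125, f(3)=-449, f(4)=1597, f(5)=-5689, f(6)=20261, f(7)=-72161, f(8)=257005, f(9)=-915337, f(10)=3260021, f(11)=-11610737, f(12)=41352253, f(13)=-147278233, f(14)=524539205, f(15)=-1868174081, f(16)=6653600653; answer 6653600653
Step 4: U3 = 6653600653; m = -3; cross terms: (26*-14 - -3*-24)=-436, (-3*15 - 34*-14)=431, (34*-24 - 26*15)=-1206; twice the area = |-1211| = 1211; area = 1211/2; boundary points = 1 + 1 + 1 = 3; strictly interior points = area - boundary/2 + 1 = 605; answer 605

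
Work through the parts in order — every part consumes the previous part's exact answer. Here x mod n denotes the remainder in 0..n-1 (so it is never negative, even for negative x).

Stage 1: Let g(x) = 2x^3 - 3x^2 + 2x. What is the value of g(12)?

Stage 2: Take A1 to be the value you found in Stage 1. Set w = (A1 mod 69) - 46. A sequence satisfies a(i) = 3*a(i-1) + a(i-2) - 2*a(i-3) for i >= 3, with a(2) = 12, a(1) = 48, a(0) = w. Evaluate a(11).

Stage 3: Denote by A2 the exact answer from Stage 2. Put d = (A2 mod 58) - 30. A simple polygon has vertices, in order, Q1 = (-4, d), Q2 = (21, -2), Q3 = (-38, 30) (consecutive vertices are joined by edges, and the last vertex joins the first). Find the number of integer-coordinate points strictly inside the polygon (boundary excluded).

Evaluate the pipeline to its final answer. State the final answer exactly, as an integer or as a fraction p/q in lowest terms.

Stage 1: 2*(12)^3 - 3*(12)^2 + 2*(12)^1 = (3456) + (-432) + (24) = 3048; answer 3048
Stage 2: A1 = 3048; w = -34; a(3) = 3*(12) + 1*(48) - 2*(-34) = 152; iterating: a(3)=152, a(4)=372, a(5)=1244, a(6)=3800, a(7)=11900, a(8)=37012, a(9)=115336, a(10)=359220, a(11)=1118972; answer 1118972
Stage 3: A2 = 1118972; d = 6; cross terms: (-4*-2 - 21*6)=-118, (21*30 - -38*-2)=554, (-38*6 - -4*30)=-108; twice the area = |328| = 328; area = 164; boundary points = 1 + 1 + 2 = 4; strictly interior points = area - boundary/2 + 1 = 163; answer 163

163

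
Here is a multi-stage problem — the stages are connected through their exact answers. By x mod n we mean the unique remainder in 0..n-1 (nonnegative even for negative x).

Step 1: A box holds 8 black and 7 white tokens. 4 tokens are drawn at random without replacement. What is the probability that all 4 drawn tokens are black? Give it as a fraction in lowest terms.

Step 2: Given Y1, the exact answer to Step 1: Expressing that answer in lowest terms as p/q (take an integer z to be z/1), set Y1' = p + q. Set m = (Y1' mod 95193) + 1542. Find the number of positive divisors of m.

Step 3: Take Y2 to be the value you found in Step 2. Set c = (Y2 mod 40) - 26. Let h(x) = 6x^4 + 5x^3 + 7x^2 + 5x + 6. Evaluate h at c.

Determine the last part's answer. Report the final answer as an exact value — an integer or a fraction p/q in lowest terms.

Step 1: total draws C(15,4) = 1365; favorable C(8,4) = 70; P = 2/39; answer 2/39
Step 2: Y1 = 2/39; threaded value p + q = 41; m = 1583; 1583 is prime, so its only divisors are 1 and 1583; count = 2; answer 2
Step 3: Y2 = 2; c = -24; 6*(-24)^4 + 5*(-24)^3 + 7*(-24)^2 + 5*(-24)^1 + 6 = (1990656) + (-69120) + (4032) + (-120) + (6) = 1925454; answer 1925454

1925454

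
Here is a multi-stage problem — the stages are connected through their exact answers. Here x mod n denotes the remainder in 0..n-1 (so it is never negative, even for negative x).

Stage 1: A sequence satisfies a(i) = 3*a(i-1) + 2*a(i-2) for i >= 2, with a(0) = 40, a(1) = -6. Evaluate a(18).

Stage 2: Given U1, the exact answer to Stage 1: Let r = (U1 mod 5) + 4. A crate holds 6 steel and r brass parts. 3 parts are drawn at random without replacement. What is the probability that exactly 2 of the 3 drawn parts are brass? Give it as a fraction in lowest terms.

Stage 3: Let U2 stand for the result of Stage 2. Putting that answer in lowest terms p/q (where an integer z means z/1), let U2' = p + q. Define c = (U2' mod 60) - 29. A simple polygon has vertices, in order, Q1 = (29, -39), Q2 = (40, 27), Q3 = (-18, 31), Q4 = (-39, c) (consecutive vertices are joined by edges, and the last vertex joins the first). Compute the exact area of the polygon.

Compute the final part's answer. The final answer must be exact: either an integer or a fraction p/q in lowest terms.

7551/2

Stage 1: a(2) = 3*(-6) + 2*(40) = 62; iterating: a(2)=62, a(3)=174, a(4)=646, a(5)=2286, a(6)=8150, a(7)=29022, a(8)=103366, a(9)=368142, a(10)=1311158, a(11)=4669758, a(12)=16631590, a(13)=59234286, a(14)=210966038, a(15)=751366686, a(16)=2676032134, a(17)=9530829774, a(18)=33944553590; answer 33944553590
Stage 2: U1 = 33944553590; r = 4; total draws C(10,3) = 120; favorable C(4,2)*C(6,1) = 36; P = 3/10; answer 3/10
Stage 3: U2 = 3/10; threaded value p + q = 13; c = -16; cross terms: (29*27 - 40*-39)=2343, (40*31 - -18*27)=1726, (-18*-16 - -39*31)=1497, (-39*-39 - 29*-16)=1985; twice the area = |7551| = 7551; area = 7551/2; answer 7551/2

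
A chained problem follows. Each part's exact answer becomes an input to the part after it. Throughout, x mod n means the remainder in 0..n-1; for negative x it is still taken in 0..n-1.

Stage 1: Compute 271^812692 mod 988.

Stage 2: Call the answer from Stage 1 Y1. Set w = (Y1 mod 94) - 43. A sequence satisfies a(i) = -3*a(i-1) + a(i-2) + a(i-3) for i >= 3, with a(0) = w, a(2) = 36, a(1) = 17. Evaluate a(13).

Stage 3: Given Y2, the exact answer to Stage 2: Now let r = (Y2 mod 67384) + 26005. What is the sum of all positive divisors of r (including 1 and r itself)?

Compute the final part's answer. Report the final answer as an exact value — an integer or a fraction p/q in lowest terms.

Stage 1: squarings mod 988: 271^1=271, 271^2=329, 271^4=549, 271^8=61, 271^16=757, 271^32=9, 271^64=81, 271^128=633, 271^256=549, 271^512=61, 271^1024=757, 271^2048=9, 271^4096=81, 271^8192=633, 271^16384=549, 271^32768=61, 271^65536=757, 271^131072=9, 271^262144=81, 271^524288=633; 271^812692 = 271^4 * 271^16 * 271^128 * 271^512 * 271^1024 * 271^8192 * 271^16384 * 271^262144 * 271^524288 = 81 (mod 988); answer 81
Stage 2: Y1 = 81; w = 38; a(3) = -3*(36) + 1*(17) + 1*(38) = -53; iterating: a(3)=-53, a(4)=212, a(5)=-653, a(6)=2118, a(7)=-6795, a(8)=21850, a(9)=-70227, a(10)=225736, a(11)=-725585, a(12)=2332264, a(13)=-7496641; answer -7496641
Stage 3: Y2 = -7496641; r = 76372; 76372 = 2^2 * 61 * 313; sigma = (1 + 2 + 4) * (1 + 61) * (1 + 313) = 7 * 62 * 314 = 136276; answer 136276

136276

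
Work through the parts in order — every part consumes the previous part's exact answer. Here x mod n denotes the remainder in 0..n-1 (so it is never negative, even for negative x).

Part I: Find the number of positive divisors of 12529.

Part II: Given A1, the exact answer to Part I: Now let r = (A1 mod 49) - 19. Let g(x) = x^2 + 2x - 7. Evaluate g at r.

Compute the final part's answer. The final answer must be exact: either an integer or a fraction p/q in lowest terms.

Part I: 12529 = 11 * 17 * 67; number of divisors = (1+1) * (1+1) * (1+1) = 8; answer 8
Part II: A1 = 8; r = -11; 1*(-11)^2 + 2*(-11)^1 - 7 = (121) + (-22) + (-7) = 92; answer 92

92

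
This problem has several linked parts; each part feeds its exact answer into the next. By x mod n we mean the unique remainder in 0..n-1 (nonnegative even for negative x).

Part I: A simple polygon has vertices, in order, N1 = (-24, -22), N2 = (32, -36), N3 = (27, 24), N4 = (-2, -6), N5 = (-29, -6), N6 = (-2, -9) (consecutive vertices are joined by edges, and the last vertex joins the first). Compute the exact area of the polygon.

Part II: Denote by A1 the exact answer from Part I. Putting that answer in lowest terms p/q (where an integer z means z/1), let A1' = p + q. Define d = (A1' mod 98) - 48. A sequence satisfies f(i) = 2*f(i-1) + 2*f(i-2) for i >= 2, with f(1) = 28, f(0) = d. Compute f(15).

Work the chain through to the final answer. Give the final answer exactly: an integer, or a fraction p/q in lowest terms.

47133952

Part I: cross terms: (-24*-36 - 32*-22)=1568, (32*24 - 27*-36)=1740, (27*-6 - -2*24)=-114, (-2*-6 - -29*-6)=-162, (-29*-9 - -2*-6)=249, (-2*-22 - -24*-9)=-172; twice the area = |3109| = 3109; area = 3109/2; answer 3109/2
Part II: A1 = 3109/2; threaded value p + q = 3111; d = 25; f(2) = 2*(28) + 2*(25) = 106; iterating: f(2)=106, f(3)=268, f(4)=748, f(5)=2032, f(6)=5560, f(7)=15184, f(8)=41488, f(9)=113344, f(10)=309664, f(11)=846016, f(12)=2311360, f(13)=6314752, f(14)=17252224, f(15)=47133952; answer 47133952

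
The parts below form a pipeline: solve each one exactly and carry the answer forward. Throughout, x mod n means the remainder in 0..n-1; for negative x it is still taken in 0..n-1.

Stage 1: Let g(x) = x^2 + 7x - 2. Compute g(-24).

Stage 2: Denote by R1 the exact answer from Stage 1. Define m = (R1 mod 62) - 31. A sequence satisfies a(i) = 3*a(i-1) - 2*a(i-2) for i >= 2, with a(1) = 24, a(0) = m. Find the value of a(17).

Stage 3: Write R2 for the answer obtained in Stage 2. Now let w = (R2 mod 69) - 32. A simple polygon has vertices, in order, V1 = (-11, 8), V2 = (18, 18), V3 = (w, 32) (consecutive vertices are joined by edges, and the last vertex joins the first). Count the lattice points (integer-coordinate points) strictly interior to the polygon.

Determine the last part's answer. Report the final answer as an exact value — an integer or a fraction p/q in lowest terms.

372

Stage 1: 1*(-24)^2 + 7*(-24)^1 - 2 = (576) + (-168) + (-2) = 406; answer 406
Stage 2: R1 = 406; m = 3; a(2) = 3*(24) - 2*(3) = 66; iterating: a(2)=66, a(3)=150, a(4)=318, a(5)=654, a(6)=1326, a(7)=2670, a(8)=5358, a(9)=10734, a(10)=21486, a(11)=42990, a(12)=85998, a(13)=172014, a(14)=344046, a(15)=688110, a(16)=1376238, a(17)=2752494; answer 2752494
Stage 3: R2 = 2752494; w = -17; cross terms: (-11*18 - 18*8)=-342, (18*32 - -17*18)=882, (-17*8 - -11*32)=216; twice the area = |756| = 756; area = 378; boundary points = 1 + 7 + 6 = 14; strictly interior points = area - boundary/2 + 1 = 372; answer 372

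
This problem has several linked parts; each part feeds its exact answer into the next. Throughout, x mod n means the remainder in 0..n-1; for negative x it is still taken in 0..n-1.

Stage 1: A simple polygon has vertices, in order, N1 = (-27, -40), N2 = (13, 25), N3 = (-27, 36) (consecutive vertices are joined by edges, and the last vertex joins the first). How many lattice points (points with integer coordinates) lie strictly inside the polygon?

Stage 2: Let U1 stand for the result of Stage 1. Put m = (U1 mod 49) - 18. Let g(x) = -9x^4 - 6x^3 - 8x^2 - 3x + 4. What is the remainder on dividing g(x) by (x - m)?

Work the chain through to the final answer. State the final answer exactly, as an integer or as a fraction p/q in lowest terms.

Stage 1: cross terms: (-27*25 - 13*-40)=-155, (13*36 - -27*25)=1143, (-27*-40 - -27*36)=2052; twice the area = |3040| = 3040; area = 1520; boundary points = 5 + 1 + 76 = 82; strictly interior points = area - boundary/2 + 1 = 1480; answer 1480
Stage 2: U1 = 1480; m = -8; remainder = value at the root: -9*(-8)^4 - 6*(-8)^3 - 8*(-8)^2 - 3*(-8)^1 + 4 = (-36864) + (3072) + (-512) + (24) + (4) = -34276; answer -34276

-34276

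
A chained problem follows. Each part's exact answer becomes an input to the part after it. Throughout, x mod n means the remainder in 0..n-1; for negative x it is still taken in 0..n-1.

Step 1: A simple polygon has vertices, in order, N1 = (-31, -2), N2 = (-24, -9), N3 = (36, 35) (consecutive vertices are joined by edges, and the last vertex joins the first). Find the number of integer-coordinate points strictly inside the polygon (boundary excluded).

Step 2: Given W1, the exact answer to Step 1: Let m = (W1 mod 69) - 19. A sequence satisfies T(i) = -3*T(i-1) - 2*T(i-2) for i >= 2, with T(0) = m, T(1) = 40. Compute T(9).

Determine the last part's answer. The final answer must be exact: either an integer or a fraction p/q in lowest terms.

17890

Step 1: cross terms: (-31*-9 - -24*-2)=231, (-24*35 - 36*-9)=-516, (36*-2 - -31*35)=1013; twice the area = |728| = 728; area = 364; boundary points = 7 + 4 + 1 = 12; strictly interior points = area - boundary/2 + 1 = 359; answer 359
Step 2: W1 = 359; m = -5; T(2) = -3*(40) - 2*(-5) = -110; iterating: T(2)=-110, T(3)=250, T(4)=-530, T(5)=1090, T(6)=-2210, T(7)=4450, T(8)=-8930, T(9)=17890; answer 17890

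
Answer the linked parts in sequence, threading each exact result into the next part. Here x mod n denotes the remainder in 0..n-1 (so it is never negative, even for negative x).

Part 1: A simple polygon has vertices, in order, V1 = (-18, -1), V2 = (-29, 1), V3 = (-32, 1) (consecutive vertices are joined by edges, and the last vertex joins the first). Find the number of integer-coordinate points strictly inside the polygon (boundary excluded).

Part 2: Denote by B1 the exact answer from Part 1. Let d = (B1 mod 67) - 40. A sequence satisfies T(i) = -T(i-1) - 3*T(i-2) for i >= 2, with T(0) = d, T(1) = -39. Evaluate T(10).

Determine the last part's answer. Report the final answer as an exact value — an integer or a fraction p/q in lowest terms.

Part 1: cross terms: (-18*1 - -29*-1)=-47, (-29*1 - -32*1)=3, (-32*-1 - -18*1)=50; twice the area = |6| = 6; area = 3; boundary points = 1 + 3 + 2 = 6; strictly interior points = area - boundary/2 + 1 = 1; answer 1
Part 2: B1 = 1; d = -39; T(2) = -1*(-39) - 3*(-39) = 156; iterating: T(2)=156, T(3)=-39, T(4)=-429, T(5)=546, T(6)=741, T(7)=-2379, T(8)=156, T(9)=6981, T(10)=-7449; answer -7449

-7449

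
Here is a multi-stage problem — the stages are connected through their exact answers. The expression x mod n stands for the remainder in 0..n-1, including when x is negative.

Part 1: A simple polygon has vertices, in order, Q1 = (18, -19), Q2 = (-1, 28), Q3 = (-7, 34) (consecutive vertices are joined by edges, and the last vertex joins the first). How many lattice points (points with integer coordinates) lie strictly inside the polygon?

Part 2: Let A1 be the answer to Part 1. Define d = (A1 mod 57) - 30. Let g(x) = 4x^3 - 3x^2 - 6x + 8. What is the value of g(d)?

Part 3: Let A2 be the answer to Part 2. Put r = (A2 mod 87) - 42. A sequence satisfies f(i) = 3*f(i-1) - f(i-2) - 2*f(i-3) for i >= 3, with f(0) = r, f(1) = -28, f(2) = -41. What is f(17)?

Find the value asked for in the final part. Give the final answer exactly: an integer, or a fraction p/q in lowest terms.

Part 1: cross terms: (18*28 - -1*-19)=485, (-1*34 - -7*28)=162, (-7*-19 - 18*34)=-479; twice the area = |168| = 168; area = 84; boundary points = 1 + 6 + 1 = 8; strictly interior points = area - boundary/2 + 1 = 81; answer 81
Part 2: A1 = 81; d = -6; 4*(-6)^3 - 3*(-6)^2 - 6*(-6)^1 + 8 = (-864) + (-108) + (36) + (8) = -928; answer -928
Part 3: A2 = -928; r = -13; f(3) = 3*(-41) - 1*(-28) - 2*(-13) = -69; iterating: f(3)=-69, f(4)=-110, f(5)=-179, f(6)=-289, f(7)=-468, f(8)=-757, f(9)=-1225, f(10)=-1982, f(11)=-3207, f(12)=-5189, f(13)=-8396, f(14)=-13585, f(15)=-21981, f(16)=-35566, f(17)=-57547; answer -57547

-57547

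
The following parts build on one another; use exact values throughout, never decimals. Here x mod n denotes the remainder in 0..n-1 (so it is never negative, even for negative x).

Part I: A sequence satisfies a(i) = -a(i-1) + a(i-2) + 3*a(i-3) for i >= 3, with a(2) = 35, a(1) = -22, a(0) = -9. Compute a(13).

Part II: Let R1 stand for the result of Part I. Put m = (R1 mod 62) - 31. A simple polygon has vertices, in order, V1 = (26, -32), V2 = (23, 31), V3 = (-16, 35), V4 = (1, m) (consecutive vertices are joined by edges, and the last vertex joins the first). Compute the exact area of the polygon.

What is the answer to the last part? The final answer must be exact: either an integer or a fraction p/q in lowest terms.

1451

Part I: a(3) = -1*(35) + 1*(-22) + 3*(-9) = -84; iterating: a(3)=-84, a(4)=53, a(5)=-32, a(6)=-167, a(7)=294, a(8)=-557, a(9)=350, a(10)=-25, a(11)=-1296, a(12)=2321, a(13)=-3692; answer -3692
Part II: R1 = -3692; m = -3; cross terms: (26*31 - 23*-32)=1542, (23*35 - -16*31)=1301, (-16*-3 - 1*35)=13, (1*-32 - 26*-3)=46; twice the area = |2902| = 2902; area = 1451; answer 1451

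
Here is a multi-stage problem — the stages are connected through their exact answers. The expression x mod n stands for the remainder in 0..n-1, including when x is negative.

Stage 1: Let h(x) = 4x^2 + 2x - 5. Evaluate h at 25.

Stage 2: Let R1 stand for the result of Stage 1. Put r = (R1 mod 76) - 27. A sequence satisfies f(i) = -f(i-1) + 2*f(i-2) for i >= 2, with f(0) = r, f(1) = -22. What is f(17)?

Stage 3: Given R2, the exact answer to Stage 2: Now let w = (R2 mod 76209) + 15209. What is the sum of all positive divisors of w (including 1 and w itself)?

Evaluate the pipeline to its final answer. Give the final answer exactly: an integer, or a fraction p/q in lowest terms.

105168

Stage 1: 4*(25)^2 + 2*(25)^1 - 5 = (2500) + (50) + (-5) = 2545; answer 2545
Stage 2: R1 = 2545; r = 10; f(2) = -1*(-22) + 2*(10) = 42; iterating: f(2)=42, f(3)=-86, f(4)=170, f(5)=-342, f(6)=682, f(7)=-1366, f(8)=2730, f(9)=-5462, f(10)=10922, f(11)=-21846, f(12)=43690, f(13)=-87382, f(14)=174762, f(15)=-349526, f(16)=699050, f(17)=-1398102; answer -1398102
Stage 3: R2 = -1398102; w = 65078; 65078 = 2 * 13 * 2503; sigma = (1 + 2) * (1 + 13) * (1 + 2503) = 3 * 14 * 2504 = 105168; answer 105168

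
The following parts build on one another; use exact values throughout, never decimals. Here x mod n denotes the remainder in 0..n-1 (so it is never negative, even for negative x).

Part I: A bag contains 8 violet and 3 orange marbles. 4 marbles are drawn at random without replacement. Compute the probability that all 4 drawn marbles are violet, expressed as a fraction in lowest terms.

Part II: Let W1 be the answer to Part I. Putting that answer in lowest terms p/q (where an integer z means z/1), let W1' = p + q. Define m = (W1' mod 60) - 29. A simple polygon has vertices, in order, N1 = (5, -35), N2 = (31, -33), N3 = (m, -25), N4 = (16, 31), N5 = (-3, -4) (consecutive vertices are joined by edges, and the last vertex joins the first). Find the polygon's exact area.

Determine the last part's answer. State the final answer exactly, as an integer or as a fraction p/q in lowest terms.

Part I: total draws C(11,4) = 330; favorable C(8,4) = 70; P = 7/33; answer 7/33
Part II: W1 = 7/33; threaded value p + q = 40; m = 11; cross terms: (5*-33 - 31*-35)=920, (31*-25 - 11*-33)=-412, (11*31 - 16*-25)=741, (16*-4 - -3*31)=29, (-3*-35 - 5*-4)=125; twice the area = |1403| = 1403; area = 1403/2; answer 1403/2

1403/2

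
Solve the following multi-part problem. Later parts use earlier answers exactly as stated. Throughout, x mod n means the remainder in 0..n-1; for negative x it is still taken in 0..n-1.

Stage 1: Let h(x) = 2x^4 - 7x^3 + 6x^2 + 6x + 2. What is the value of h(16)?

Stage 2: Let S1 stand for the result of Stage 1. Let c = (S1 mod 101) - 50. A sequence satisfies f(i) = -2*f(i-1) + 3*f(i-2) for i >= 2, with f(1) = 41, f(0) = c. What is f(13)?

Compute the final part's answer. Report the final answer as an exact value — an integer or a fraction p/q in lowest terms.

Stage 1: 2*(16)^4 - 7*(16)^3 + 6*(16)^2 + 6*(16)^1 + 2 = (131072) + (-28672) + (1536) + (96) + (2) = 104034; answer 104034
Stage 2: S1 = 104034; c = -46; f(2) = -2*(41) + 3*(-46) = -220; iterating: f(2)=-220, f(3)=563, f(4)=-1786, f(5)=5261, f(6)=-15880, f(7)=47543, f(8)=-142726, f(9)=428081, f(10)=-1284340, f(11)=3852923, f(12)=-11558866, f(13)=34676501; answer 34676501

34676501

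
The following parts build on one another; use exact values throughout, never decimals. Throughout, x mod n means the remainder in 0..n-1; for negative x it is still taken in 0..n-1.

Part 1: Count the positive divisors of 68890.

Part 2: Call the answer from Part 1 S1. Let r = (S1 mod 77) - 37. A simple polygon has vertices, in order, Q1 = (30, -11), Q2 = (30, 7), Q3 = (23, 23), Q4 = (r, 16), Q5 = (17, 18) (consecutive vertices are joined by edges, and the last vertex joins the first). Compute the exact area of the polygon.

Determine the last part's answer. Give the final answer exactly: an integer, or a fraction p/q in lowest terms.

563/2

Part 1: 68890 = 2 * 5 * 83^2; number of divisors = (1+1) * (1+1) * (2+1) = 12; answer 12
Part 2: S1 = 12; r = -25; cross terms: (30*7 - 30*-11)=540, (30*23 - 23*7)=529, (23*16 - -25*23)=943, (-25*18 - 17*16)=-722, (17*-11 - 30*18)=-727; twice the area = |563| = 563; area = 563/2; answer 563/2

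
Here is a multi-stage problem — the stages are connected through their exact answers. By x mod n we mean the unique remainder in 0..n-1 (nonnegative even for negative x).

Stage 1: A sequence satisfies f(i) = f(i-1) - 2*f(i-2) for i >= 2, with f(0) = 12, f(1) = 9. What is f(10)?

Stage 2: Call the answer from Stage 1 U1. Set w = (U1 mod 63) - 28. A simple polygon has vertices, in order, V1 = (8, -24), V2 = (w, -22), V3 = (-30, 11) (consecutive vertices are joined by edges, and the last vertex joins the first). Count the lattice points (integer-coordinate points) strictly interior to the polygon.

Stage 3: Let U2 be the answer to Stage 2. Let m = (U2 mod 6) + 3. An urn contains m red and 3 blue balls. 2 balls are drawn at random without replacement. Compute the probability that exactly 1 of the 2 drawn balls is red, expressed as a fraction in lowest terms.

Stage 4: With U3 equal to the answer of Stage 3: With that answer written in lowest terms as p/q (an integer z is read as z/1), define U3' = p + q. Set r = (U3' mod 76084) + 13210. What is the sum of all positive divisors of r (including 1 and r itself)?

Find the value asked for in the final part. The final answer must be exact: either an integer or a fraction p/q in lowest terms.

Stage 1: f(2) = 1*(9) - 2*(12) = -15; iterating: f(2)=-15, f(3)=-33, f(4)=-3, f(5)=63, f(6)=69, f(7)=-57, f(8)=-195, f(9)=-81, f(10)=309; answer 309
Stage 2: U1 = 309; w = 29; cross terms: (8*-22 - 29*-24)=520, (29*11 - -30*-22)=-341, (-30*-24 - 8*11)=632; twice the area = |811| = 811; area = 811/2; boundary points = 1 + 1 + 1 = 3; strictly interior points = area - boundary/2 + 1 = 405; answer 405
Stage 3: U2 = 405; m = 6; total draws C(9,2) = 36; favorable C(6,1)*C(3,1) = 18; P = 1/2; answer 1/2
Stage 4: U3 = 1/2; threaded value p + q = 3; r = 13213; 13213 = 73 * 181; sigma = (1 + 73) * (1 + 181) = 74 * 182 = 13468; answer 13468

13468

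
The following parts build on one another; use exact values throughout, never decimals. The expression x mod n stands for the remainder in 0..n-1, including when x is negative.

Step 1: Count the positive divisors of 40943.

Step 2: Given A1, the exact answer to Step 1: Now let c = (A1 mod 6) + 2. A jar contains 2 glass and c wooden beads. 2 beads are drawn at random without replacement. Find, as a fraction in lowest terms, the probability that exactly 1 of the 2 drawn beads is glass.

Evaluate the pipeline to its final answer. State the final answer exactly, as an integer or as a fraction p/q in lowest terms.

Step 1: 40943 = 7 * 5849; number of divisors = (1+1) * (1+1) = 4; answer 4
Step 2: A1 = 4; c = 6; total draws C(8,2) = 28; favorable C(2,1)*C(6,1) = 12; P = 3/7; answer 3/7

3/7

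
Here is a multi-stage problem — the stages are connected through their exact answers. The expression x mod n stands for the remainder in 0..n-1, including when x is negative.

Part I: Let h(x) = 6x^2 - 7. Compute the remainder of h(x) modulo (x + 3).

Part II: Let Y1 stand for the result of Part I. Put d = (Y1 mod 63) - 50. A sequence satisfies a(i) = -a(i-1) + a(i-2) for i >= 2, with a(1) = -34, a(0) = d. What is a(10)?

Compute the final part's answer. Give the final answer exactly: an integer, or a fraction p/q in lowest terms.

Part I: remainder = value at the root: 6*(-3)^2 - 7 = (54) + (-7) = 47; answer 47
Part II: Y1 = 47; d = -3; a(2) = -1*(-34) + 1*(-3) = 31; iterating: a(2)=31, a(3)=-65, a(4)=96, a(5)=-161, a(6)=257, a(7)=-418, a(8)=675, a(9)=-1093, a(10)=1768; answer 1768

1768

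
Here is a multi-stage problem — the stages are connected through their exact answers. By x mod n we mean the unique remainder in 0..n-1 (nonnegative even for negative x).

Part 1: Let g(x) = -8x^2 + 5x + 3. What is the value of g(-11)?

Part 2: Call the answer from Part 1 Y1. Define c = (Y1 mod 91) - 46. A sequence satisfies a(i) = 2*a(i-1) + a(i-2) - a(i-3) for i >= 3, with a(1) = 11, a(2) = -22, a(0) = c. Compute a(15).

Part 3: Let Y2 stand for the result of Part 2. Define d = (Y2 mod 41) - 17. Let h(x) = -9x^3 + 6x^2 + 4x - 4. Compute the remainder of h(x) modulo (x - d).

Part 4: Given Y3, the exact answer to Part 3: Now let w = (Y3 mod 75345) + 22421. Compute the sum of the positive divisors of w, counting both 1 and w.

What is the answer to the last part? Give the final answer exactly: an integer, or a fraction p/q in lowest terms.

30768

Part 1: -8*(-11)^2 + 5*(-11)^1 + 3 = (-968) + (-55) + (3) = -1020; answer -1020
Part 2: Y1 = -1020; c = 26; a(3) = 2*(-22) + 1*(11) - 1*(26) = -59; iterating: a(3)=-59, a(4)=-151, a(5)=-339, a(6)=-770, a(7)=-1728, a(8)=-3887, a(9)=-8732, a(10)=-19623, a(11)=-44091, a(12)=-99073, a(13)=-222614, a(14)=-500210, a(15)=-1123961; answer -1123961
Part 3: Y2 = -1123961; d = -4; remainder = value at the root: -9*(-4)^3 + 6*(-4)^2 + 4*(-4)^1 - 4 = (576) + (96) + (-16) + (-4) = 652; answer 652
Part 4: Y3 = 652; w = 23073; 23073 = 3 * 7691; sigma = (1 + 3) * (1 + 7691) = 4 * 7692 = 30768; answer 30768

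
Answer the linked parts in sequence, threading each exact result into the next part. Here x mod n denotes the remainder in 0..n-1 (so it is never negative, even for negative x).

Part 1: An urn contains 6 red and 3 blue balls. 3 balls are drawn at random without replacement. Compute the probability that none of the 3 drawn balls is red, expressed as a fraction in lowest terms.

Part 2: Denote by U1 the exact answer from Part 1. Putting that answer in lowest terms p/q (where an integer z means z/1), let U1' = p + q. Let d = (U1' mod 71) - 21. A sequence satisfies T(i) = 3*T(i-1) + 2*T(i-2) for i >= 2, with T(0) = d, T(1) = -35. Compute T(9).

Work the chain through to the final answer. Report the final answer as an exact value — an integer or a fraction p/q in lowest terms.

Part 1: total draws C(9,3) = 84; favorable C(3,3) = 1; P = 1/84; answer 1/84
Part 2: U1 = 1/84; threaded value p + q = 85; d = -7; T(2) = 3*(-35) + 2*(-7) = -119; iterating: T(2)=-119, T(3)=-427, T(4)=-1519, T(5)=-5411, T(6)=-19271, T(7)=-68635, T(8)=-244447, T(9)=-870611; answer -870611

-870611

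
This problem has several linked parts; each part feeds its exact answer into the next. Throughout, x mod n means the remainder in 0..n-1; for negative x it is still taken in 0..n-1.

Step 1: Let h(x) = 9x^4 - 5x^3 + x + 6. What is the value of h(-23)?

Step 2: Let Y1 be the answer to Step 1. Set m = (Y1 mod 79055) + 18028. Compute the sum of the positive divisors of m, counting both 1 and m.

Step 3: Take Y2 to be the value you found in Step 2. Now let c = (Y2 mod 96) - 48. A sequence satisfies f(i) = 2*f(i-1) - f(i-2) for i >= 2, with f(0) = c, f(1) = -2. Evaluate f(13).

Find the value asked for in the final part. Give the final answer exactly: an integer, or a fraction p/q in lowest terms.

550

Step 1: 9*(-23)^4 - 5*(-23)^3 + 1*(-23)^1 + 6 = (2518569) + (60835) + (-23) + (6) = 2579387; answer 2579387
Step 2: Y1 = 2579387; m = 67655; 67655 = 5 * 7 * 1933; sigma = (1 + 5) * (1 + 7) * (1 + 1933) = 6 * 8 * 1934 = 92832; answer 92832
Step 3: Y2 = 92832; c = -48; f(2) = 2*(-2) - 1*(-48) = 44; iterating: f(2)=44, f(3)=90, f(4)=136, f(5)=182, f(6)=228, f(7)=274, f(8)=320, f(9)=366, f(10)=412, f(11)=458, f(12)=504, f(13)=550; answer 550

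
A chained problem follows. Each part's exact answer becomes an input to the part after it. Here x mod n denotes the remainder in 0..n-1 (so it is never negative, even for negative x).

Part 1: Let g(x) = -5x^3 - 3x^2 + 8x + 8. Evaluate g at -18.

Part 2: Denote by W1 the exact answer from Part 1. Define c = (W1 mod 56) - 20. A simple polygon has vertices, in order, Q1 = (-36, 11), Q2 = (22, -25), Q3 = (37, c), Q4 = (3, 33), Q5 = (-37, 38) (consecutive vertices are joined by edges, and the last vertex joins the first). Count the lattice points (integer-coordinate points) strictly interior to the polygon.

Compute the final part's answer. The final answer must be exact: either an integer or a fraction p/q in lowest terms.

Part 1: -5*(-18)^3 - 3*(-18)^2 + 8*(-18)^1 + 8 = (29160) + (-972) + (-144) + (8) = 28052; answer 28052
Part 2: W1 = 28052; c = 32; cross terms: (-36*-25 - 22*11)=658, (22*32 - 37*-25)=1629, (37*33 - 3*32)=1125, (3*38 - -37*33)=1335, (-37*11 - -36*38)=961; twice the area = |5708| = 5708; area = 2854; boundary points = 2 + 3 + 1 + 5 + 1 = 12; strictly interior points = area - boundary/2 + 1 = 2849; answer 2849

2849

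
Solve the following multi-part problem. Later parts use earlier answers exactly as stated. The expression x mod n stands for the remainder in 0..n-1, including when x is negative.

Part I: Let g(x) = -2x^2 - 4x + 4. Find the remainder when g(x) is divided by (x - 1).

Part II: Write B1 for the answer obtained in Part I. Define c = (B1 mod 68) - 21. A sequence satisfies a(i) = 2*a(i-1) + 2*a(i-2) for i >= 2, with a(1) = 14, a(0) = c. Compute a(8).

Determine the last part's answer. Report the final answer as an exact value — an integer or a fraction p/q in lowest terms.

Part I: remainder = value at the root: -2*(1)^2 - 4*(1)^1 + 4 = (-2) + (-4) + (4) = -2; answer -2
Part II: B1 = -2; c = 45; a(2) = 2*(14) + 2*(45) = 118; iterating: a(2)=118, a(3)=264, a(4)=764, a(5)=2056, a(6)=5640, a(7)=15392, a(8)=42064; answer 42064

42064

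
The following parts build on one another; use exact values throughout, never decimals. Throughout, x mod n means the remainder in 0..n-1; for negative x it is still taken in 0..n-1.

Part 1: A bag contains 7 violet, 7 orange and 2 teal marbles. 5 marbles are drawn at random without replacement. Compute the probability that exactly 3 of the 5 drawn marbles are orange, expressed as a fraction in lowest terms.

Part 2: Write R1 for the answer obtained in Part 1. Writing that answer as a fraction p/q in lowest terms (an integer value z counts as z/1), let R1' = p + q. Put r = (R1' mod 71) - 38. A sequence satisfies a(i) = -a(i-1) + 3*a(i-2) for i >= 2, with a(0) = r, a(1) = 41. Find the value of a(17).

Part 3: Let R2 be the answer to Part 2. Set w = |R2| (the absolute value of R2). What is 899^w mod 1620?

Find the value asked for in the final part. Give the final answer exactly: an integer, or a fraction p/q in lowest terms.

901

Part 1: total draws C(16,5) = 4368; favorable C(7,3)*C(9,2) = 1260; P = 15/52; answer 15/52
Part 2: R1 = 15/52; threaded value p + q = 67; r = 29; a(2) = -1*(41) + 3*(29) = 46; iterating: a(2)=46, a(3)=77, a(4)=61, a(5)=170, a(6)=13, a(7)=497, a(8)=-458, a(9)=1949, a(10)=-3323, a(11)=9170, a(12)=-19139, a(13)=46649, a(14)=-104066, a(15)=244013, a(16)=-556211, a(17)=1288250; answer 1288250
Part 3: R2 = 1288250; w = 1288250; squarings mod 1620: 899^1=899, 899^2=1441, 899^4=1261, 899^8=901, 899^16=181, 899^32=361, 899^64=721, 899^128=1441, 899^256=1261, 899^512=901, 899^1024=181, 899^2048=361, 899^4096=721, 899^8192=1441, 899^16384=1261, 899^32768=901, 899^65536=181, 899^131072=361, 899^262144=721, 899^524288=1441, 899^1048576=1261; 899^1288250 = 899^2 * 899^8 * 899^16 * 899^32 * 899^2048 * 899^8192 * 899^32768 * 899^65536 * 899^131072 * 899^1048576 = 901 (mod 1620); answer 901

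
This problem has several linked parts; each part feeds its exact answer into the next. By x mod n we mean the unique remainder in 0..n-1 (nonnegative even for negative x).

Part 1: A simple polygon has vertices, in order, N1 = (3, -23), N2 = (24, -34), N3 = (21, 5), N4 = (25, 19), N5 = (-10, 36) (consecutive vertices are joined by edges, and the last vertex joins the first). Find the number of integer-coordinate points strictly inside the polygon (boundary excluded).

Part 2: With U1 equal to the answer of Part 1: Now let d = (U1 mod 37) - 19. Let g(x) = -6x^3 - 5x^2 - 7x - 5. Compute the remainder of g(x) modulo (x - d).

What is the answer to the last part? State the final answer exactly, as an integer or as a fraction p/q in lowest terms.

Part 1: cross terms: (3*-34 - 24*-23)=450, (24*5 - 21*-34)=834, (21*19 - 25*5)=274, (25*36 - -10*19)=1090, (-10*-23 - 3*36)=122; twice the area = |2770| = 2770; area = 1385; boundary points = 1 + 3 + 2 + 1 + 1 = 8; strictly interior points = area - boundary/2 + 1 = 1382; answer 1382
Part 2: U1 = 1382; d = -6; remainder = value at the root: -6*(-6)^3 - 5*(-6)^2 - 7*(-6)^1 - 5 = (1296) + (-180) + (42) + (-5) = 1153; answer 1153

1153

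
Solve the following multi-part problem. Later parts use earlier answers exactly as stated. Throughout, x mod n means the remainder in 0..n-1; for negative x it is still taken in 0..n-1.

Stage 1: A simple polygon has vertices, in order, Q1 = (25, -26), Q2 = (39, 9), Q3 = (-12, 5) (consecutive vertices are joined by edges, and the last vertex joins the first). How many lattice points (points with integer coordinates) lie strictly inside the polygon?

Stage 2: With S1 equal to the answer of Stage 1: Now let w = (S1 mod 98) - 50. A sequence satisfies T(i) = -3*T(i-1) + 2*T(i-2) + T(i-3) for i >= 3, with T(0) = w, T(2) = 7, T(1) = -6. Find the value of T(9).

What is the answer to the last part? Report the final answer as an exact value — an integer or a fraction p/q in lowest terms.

Stage 1: cross terms: (25*9 - 39*-26)=1239, (39*5 - -12*9)=303, (-12*-26 - 25*5)=187; twice the area = |1729| = 1729; area = 1729/2; boundary points = 7 + 1 + 1 = 9; strictly interior points = area - boundary/2 + 1 = 861; answer 861
Stage 2: S1 = 861; w = 27; T(3) = -3*(7) + 2*(-6) + 1*(27) = -6; iterating: T(3)=-6, T(4)=26, T(5)=-83, T(6)=295, T(7)=-1025, T(8)=3582, T(9)=-12501; answer -12501

-12501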